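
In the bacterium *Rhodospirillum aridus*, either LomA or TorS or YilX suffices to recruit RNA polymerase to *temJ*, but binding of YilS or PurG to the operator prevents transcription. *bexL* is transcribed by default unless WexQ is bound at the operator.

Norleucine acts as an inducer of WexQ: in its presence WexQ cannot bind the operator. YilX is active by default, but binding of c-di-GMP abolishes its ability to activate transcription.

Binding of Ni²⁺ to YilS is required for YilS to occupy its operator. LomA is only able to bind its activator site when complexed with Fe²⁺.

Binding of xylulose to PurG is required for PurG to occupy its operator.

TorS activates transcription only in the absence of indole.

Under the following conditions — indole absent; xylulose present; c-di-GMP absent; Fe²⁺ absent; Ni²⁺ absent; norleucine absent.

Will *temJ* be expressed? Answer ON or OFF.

Fe²⁺ is absent, so LomA is inactive.
Ni²⁺ is absent, so YilS is inactive.
Indole is absent, so TorS is active.
Xylulose is present, so PurG is active.
c-di-GMP is absent, so YilX is active.
With repressor PurG bound, *temJ* is not transcribed.

OFF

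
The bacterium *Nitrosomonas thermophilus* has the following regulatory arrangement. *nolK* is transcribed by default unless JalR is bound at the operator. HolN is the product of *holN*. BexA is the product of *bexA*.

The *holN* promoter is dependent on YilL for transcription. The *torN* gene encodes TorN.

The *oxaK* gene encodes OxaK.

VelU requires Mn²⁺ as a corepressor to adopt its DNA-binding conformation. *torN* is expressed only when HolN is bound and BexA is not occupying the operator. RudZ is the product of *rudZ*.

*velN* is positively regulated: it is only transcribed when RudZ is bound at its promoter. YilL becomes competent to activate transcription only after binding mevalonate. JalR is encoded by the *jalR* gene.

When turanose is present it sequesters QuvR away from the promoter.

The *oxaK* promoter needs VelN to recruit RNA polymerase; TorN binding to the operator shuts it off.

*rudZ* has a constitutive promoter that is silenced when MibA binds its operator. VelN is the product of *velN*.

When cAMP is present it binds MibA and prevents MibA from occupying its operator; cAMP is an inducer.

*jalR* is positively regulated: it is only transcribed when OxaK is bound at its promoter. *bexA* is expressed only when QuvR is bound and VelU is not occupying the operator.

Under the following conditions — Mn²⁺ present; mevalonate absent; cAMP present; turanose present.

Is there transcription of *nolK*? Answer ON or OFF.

OFF

Mevalonate is absent, so YilL is inactive.
Required activator YilL is absent, so *holN* is not transcribed.
So HolN is not produced.
Mn²⁺ is present, so VelU is active.
Turanose is present, so QuvR is inactive.
With repressor VelU bound, *bexA* is not transcribed.
So BexA is not produced.
Required activator HolN is absent, so *torN* is not transcribed.
So TorN is not produced.
cAMP is present, so MibA is inactive.
With no repressor bound, *rudZ* is transcribed.
So RudZ is produced and active.
No repressor is bound and RudZ is active, so *velN* is transcribed.
So VelN is produced and active.
No repressor is bound and VelN is active, so *oxaK* is transcribed.
So OxaK is produced and active.
No repressor is bound and OxaK is active, so *jalR* is transcribed.
So JalR is produced and active.
With repressor JalR bound, *nolK* is not transcribed.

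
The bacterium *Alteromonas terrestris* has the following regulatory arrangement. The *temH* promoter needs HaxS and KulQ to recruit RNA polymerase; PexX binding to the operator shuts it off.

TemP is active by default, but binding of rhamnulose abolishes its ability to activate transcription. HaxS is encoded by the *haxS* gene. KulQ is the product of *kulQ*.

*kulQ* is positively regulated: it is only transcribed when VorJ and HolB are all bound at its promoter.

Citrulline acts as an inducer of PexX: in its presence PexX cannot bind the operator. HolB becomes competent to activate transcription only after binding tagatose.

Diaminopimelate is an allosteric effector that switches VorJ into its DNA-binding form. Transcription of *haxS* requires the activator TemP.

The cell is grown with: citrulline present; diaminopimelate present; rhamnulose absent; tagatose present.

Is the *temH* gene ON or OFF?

Rhamnulose is absent, so TemP is active.
No repressor is bound and TemP is active, so *haxS* is transcribed.
So HaxS is produced and active.
Diaminopimelate is present, so VorJ is active.
Tagatose is present, so HolB is active.
No repressor is bound and VorJ and HolB are active, so *kulQ* is transcribed.
So KulQ is produced and active.
Citrulline is present, so PexX is inactive.
No repressor is bound and HaxS and KulQ are active, so *temH* is transcribed.

ON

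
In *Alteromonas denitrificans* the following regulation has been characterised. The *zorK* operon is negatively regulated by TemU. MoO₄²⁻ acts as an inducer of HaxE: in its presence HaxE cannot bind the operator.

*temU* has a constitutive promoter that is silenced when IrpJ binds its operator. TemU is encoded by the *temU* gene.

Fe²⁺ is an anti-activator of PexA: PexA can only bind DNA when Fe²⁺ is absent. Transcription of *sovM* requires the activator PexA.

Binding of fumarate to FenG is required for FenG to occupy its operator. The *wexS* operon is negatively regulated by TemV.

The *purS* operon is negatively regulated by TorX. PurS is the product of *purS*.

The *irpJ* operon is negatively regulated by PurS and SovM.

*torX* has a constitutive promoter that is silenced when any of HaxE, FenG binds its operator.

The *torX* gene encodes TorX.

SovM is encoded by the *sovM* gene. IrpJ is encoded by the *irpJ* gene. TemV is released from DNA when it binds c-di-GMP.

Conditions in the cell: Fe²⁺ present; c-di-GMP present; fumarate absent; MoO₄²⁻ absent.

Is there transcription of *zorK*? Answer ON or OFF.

MoO₄²⁻ is absent, so HaxE is active.
Fumarate is absent, so FenG is inactive.
With repressor HaxE bound, *torX* is not transcribed.
So TorX is not produced.
With no repressor bound, *purS* is transcribed.
So PurS is produced and active.
Fe²⁺ is present, so PexA is inactive.
Required activator PexA is absent, so *sovM* is not transcribed.
So SovM is not produced.
With repressor PurS bound, *irpJ* is not transcribed.
So IrpJ is not produced.
With no repressor bound, *temU* is transcribed.
So TemU is produced and active.
With repressor TemU bound, *zorK* is not transcribed.

OFF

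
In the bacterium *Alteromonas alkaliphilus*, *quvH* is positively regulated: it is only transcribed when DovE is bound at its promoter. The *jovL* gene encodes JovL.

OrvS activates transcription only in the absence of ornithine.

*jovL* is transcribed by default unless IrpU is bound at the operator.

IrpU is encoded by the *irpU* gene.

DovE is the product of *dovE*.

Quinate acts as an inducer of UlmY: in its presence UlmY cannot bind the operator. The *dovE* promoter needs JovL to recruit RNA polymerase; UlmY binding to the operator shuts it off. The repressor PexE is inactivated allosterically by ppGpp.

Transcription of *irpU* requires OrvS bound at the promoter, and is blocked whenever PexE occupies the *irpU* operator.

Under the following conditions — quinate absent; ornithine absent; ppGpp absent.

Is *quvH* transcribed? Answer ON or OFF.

OFF

ppGpp is absent, so PexE is active.
Ornithine is absent, so OrvS is active.
With repressor PexE bound, *irpU* is not transcribed.
So IrpU is not produced.
With no repressor bound, *jovL* is transcribed.
So JovL is produced and active.
Quinate is absent, so UlmY is active.
With repressor UlmY bound, *dovE* is not transcribed.
So DovE is not produced.
Required activator DovE is absent, so *quvH* is not transcribed.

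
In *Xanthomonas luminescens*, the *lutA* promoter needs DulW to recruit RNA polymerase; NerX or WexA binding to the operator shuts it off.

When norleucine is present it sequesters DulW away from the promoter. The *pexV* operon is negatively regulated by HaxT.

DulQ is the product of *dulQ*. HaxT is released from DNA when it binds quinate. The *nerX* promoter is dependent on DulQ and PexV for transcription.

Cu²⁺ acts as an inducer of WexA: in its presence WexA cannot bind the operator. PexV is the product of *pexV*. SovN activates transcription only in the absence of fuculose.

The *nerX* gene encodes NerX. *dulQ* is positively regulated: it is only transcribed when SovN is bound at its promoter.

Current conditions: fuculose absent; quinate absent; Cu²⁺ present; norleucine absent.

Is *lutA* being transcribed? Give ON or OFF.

ON

Norleucine is absent, so DulW is active.
Fuculose is absent, so SovN is active.
No repressor is bound and SovN is active, so *dulQ* is transcribed.
So DulQ is produced and active.
Quinate is absent, so HaxT is active.
With repressor HaxT bound, *pexV* is not transcribed.
So PexV is not produced.
Required activator PexV is absent, so *nerX* is not transcribed.
So NerX is not produced.
Cu²⁺ is present, so WexA is inactive.
No repressor is bound and DulW is active, so *lutA* is transcribed.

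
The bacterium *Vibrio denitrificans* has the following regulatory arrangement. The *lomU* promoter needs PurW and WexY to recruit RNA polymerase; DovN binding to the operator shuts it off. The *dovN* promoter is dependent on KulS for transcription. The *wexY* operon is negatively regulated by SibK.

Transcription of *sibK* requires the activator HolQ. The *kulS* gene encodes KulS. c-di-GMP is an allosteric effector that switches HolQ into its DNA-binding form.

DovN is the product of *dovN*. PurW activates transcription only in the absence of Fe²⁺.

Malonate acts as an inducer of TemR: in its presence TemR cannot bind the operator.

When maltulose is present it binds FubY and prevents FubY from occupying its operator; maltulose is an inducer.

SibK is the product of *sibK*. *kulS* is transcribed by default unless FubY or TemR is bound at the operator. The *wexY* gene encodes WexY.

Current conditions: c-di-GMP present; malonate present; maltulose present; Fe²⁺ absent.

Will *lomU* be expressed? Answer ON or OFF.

OFF

Fe²⁺ is absent, so PurW is active.
Maltulose is present, so FubY is inactive.
Malonate is present, so TemR is inactive.
With no repressor bound, *kulS* is transcribed.
So KulS is produced and active.
No repressor is bound and KulS is active, so *dovN* is transcribed.
So DovN is produced and active.
c-di-GMP is present, so HolQ is active.
No repressor is bound and HolQ is active, so *sibK* is transcribed.
So SibK is produced and active.
With repressor SibK bound, *wexY* is not transcribed.
So WexY is not produced.
With repressor DovN bound, *lomU* is not transcribed.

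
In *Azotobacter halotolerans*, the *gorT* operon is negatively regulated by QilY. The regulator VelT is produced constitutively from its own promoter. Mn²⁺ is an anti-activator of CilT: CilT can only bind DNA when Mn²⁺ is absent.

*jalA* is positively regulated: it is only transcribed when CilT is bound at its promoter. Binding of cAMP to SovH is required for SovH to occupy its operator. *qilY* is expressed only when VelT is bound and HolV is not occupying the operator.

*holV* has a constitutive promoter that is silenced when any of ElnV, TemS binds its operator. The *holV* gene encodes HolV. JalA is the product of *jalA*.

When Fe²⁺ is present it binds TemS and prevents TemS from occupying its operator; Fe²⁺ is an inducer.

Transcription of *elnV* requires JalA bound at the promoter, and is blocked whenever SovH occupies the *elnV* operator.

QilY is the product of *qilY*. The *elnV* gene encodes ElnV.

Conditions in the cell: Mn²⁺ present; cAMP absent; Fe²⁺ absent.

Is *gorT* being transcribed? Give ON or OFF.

OFF

Mn²⁺ is present, so CilT is inactive.
Required activator CilT is absent, so *jalA* is not transcribed.
So JalA is not produced.
cAMP is absent, so SovH is inactive.
Required activator JalA is absent, so *elnV* is not transcribed.
So ElnV is not produced.
Fe²⁺ is absent, so TemS is active.
With repressor TemS bound, *holV* is not transcribed.
So HolV is not produced.
VelT is produced constitutively and is active.
No repressor is bound and VelT is active, so *qilY* is transcribed.
So QilY is produced and active.
With repressor QilY bound, *gorT* is not transcribed.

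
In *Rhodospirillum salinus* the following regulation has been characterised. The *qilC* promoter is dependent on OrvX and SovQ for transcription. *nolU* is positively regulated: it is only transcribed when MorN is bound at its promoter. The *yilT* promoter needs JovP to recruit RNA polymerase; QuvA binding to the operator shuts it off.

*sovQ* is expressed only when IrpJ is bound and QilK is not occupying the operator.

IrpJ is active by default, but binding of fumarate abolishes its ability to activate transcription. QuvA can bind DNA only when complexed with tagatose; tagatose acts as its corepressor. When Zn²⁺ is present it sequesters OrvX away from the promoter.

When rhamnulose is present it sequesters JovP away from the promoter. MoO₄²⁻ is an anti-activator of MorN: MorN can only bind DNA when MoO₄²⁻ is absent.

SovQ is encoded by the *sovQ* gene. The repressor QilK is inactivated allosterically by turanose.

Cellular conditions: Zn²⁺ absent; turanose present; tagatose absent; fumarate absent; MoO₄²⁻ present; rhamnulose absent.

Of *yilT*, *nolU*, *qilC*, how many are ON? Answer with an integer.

Rhamnulose is absent, so JovP is active.
Tagatose is absent, so QuvA is inactive.
No repressor is bound and JovP is active, so *yilT* is transcribed.
→ *yilT* is ON.
MoO₄²⁻ is present, so MorN is inactive.
Required activator MorN is absent, so *nolU* is not transcribed.
→ *nolU* is OFF.
Zn²⁺ is absent, so OrvX is active.
Turanose is present, so QilK is inactive.
Fumarate is absent, so IrpJ is active.
No repressor is bound and IrpJ is active, so *sovQ* is transcribed.
So SovQ is produced and active.
No repressor is bound and OrvX and SovQ are active, so *qilC* is transcribed.
→ *qilC* is ON.
2 of the 3 genes are transcribed.

2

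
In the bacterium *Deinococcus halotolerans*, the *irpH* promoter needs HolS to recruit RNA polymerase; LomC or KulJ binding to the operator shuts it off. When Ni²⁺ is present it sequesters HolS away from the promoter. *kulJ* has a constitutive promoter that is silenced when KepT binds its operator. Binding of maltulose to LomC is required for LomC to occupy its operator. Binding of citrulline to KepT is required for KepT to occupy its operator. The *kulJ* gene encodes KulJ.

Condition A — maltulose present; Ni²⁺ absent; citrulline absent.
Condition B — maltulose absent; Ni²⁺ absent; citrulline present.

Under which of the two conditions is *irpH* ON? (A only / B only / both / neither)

B only

Condition A:
Maltulose is present, so LomC is active.
Ni²⁺ is absent, so HolS is active.
Citrulline is absent, so KepT is inactive.
With no repressor bound, *kulJ* is transcribed.
So KulJ is produced and active.
With repressor LomC bound, *irpH* is not transcribed.
→ *irpH* is OFF in A.
Condition B:
Maltulose is absent, so LomC is inactive.
Ni²⁺ is absent, so HolS is active.
Citrulline is present, so KepT is active.
With repressor KepT bound, *kulJ* is not transcribed.
So KulJ is not produced.
No repressor is bound and HolS is active, so *irpH* is transcribed.
→ *irpH* is ON in B.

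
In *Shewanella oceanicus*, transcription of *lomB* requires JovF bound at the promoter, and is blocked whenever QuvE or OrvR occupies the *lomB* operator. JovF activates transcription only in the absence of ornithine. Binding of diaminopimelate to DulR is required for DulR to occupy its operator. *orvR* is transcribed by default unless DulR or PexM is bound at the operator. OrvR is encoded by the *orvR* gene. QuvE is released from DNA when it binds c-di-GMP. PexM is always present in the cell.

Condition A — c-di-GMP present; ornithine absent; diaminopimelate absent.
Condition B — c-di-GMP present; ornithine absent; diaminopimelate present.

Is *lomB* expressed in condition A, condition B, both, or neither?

Condition A:
c-di-GMP is present, so QuvE is inactive.
Ornithine is absent, so JovF is active.
Diaminopimelate is absent, so DulR is inactive.
PexM is produced constitutively and is active.
With repressor PexM bound, *orvR* is not transcribed.
So OrvR is not produced.
No repressor is bound and JovF is active, so *lomB* is transcribed.
→ *lomB* is ON in A.
Condition B:
c-di-GMP is present, so QuvE is inactive.
Ornithine is absent, so JovF is active.
Diaminopimelate is present, so DulR is active.
PexM is produced constitutively and is active.
With repressor DulR bound, *orvR* is not transcribed.
So OrvR is not produced.
No repressor is bound and JovF is active, so *lomB* is transcribed.
→ *lomB* is ON in B.

both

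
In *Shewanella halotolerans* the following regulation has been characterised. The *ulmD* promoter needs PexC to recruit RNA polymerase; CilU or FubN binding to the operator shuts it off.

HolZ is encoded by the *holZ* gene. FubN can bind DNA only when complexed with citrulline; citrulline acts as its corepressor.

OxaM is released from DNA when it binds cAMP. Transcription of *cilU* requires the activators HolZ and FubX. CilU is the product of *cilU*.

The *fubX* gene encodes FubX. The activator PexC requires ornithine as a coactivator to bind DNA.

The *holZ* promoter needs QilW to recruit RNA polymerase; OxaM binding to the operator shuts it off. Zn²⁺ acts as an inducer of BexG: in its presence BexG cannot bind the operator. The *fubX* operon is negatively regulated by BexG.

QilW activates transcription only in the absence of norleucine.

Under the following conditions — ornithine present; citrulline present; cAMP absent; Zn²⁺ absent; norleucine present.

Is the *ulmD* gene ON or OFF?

cAMP is absent, so OxaM is active.
Norleucine is present, so QilW is inactive.
With repressor OxaM bound, *holZ* is not transcribed.
So HolZ is not produced.
Zn²⁺ is absent, so BexG is active.
With repressor BexG bound, *fubX* is not transcribed.
So FubX is not produced.
Required activator HolZ is absent, so *cilU* is not transcribed.
So CilU is not produced.
Ornithine is present, so PexC is active.
Citrulline is present, so FubN is active.
With repressor FubN bound, *ulmD* is not transcribed.

OFF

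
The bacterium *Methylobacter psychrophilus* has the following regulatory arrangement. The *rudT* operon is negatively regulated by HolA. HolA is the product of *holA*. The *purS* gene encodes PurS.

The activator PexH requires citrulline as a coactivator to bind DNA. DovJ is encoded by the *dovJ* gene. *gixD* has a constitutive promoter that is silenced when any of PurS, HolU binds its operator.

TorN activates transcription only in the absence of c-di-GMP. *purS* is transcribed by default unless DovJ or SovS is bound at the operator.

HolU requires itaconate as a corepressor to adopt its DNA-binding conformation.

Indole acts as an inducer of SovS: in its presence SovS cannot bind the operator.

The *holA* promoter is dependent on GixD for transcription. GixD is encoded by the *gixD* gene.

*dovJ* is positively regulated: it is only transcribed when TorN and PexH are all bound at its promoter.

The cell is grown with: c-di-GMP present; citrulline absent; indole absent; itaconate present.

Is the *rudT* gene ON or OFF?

c-di-GMP is present, so TorN is inactive.
Citrulline is absent, so PexH is inactive.
Required activator TorN is absent, so *dovJ* is not transcribed.
So DovJ is not produced.
Indole is absent, so SovS is active.
With repressor SovS bound, *purS* is not transcribed.
So PurS is not produced.
Itaconate is present, so HolU is active.
With repressor HolU bound, *gixD* is not transcribed.
So GixD is not produced.
Required activator GixD is absent, so *holA* is not transcribed.
So HolA is not produced.
With no repressor bound, *rudT* is transcribed.

ON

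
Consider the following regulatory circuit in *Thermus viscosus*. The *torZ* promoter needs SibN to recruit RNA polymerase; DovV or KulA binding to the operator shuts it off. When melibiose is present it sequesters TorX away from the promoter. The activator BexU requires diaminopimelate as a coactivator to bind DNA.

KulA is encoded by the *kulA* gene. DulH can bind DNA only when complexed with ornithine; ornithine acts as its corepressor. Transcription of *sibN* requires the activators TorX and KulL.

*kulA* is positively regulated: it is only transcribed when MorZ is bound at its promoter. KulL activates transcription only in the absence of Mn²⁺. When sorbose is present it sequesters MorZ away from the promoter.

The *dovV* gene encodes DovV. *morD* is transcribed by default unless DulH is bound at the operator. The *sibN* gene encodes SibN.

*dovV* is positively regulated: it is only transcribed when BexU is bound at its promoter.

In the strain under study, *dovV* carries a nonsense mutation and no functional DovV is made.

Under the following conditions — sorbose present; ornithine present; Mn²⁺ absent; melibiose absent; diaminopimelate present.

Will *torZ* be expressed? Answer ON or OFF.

ON

DovV is non-functional in this strain, so it has no effect.
Sorbose is present, so MorZ is inactive.
Required activator MorZ is absent, so *kulA* is not transcribed.
So KulA is not produced.
Melibiose is absent, so TorX is active.
Mn²⁺ is absent, so KulL is active.
No repressor is bound and TorX and KulL are active, so *sibN* is transcribed.
So SibN is produced and active.
No repressor is bound and SibN is active, so *torZ* is transcribed.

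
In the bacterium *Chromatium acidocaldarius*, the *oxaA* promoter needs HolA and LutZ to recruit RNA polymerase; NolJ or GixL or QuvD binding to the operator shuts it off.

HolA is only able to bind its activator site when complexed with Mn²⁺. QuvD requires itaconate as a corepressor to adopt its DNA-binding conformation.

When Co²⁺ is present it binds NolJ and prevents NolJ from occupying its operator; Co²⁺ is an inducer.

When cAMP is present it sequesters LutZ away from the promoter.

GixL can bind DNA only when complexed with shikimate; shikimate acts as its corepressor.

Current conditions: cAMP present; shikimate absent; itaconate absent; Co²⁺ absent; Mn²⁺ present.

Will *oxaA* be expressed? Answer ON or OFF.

Co²⁺ is absent, so NolJ is active.
Mn²⁺ is present, so HolA is active.
cAMP is present, so LutZ is inactive.
Shikimate is absent, so GixL is inactive.
Itaconate is absent, so QuvD is inactive.
With repressor NolJ bound, *oxaA* is not transcribed.

OFF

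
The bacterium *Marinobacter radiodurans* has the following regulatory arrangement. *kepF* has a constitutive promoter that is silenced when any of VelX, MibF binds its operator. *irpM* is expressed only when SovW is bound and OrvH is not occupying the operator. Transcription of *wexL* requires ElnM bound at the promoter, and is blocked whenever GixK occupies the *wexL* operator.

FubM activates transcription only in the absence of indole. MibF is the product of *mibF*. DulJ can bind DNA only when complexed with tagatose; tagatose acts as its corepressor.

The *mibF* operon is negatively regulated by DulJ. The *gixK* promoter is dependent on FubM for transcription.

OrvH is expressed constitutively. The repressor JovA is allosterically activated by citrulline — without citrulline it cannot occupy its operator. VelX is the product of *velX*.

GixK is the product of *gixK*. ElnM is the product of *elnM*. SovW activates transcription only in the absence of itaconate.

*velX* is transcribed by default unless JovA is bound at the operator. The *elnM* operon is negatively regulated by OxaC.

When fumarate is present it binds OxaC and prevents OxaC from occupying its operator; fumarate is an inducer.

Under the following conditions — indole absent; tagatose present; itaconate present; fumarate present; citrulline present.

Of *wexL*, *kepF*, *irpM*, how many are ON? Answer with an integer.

1

Fumarate is present, so OxaC is inactive.
With no repressor bound, *elnM* is transcribed.
So ElnM is produced and active.
Indole is absent, so FubM is active.
No repressor is bound and FubM is active, so *gixK* is transcribed.
So GixK is produced and active.
With repressor GixK bound, *wexL* is not transcribed.
→ *wexL* is OFF.
Citrulline is present, so JovA is active.
With repressor JovA bound, *velX* is not transcribed.
So VelX is not produced.
Tagatose is present, so DulJ is active.
With repressor DulJ bound, *mibF* is not transcribed.
So MibF is not produced.
With no repressor bound, *kepF* is transcribed.
→ *kepF* is ON.
OrvH is produced constitutively and is active.
Itaconate is present, so SovW is inactive.
With repressor OrvH bound, *irpM* is not transcribed.
→ *irpM* is OFF.
1 of the 3 genes is transcribed.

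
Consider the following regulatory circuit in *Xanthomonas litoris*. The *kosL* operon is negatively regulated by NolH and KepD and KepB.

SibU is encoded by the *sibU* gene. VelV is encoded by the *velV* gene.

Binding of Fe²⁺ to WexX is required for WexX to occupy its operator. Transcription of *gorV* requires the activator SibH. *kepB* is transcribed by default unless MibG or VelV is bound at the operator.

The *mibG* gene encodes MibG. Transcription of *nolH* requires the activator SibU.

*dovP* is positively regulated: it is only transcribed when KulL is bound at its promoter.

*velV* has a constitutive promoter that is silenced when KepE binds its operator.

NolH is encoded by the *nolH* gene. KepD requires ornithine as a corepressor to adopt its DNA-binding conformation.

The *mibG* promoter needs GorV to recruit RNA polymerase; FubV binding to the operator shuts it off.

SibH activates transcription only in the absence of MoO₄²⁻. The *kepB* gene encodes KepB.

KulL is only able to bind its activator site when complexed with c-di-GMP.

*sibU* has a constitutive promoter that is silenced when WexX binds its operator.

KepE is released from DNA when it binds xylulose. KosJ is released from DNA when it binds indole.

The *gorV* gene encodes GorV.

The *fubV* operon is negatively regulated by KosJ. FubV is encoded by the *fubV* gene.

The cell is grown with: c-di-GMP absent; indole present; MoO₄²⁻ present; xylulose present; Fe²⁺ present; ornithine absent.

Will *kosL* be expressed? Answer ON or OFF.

Fe²⁺ is present, so WexX is active.
With repressor WexX bound, *sibU* is not transcribed.
So SibU is not produced.
Required activator SibU is absent, so *nolH* is not transcribed.
So NolH is not produced.
Ornithine is absent, so KepD is inactive.
MoO₄²⁻ is present, so SibH is inactive.
Required activator SibH is absent, so *gorV* is not transcribed.
So GorV is not produced.
Indole is present, so KosJ is inactive.
With no repressor bound, *fubV* is transcribed.
So FubV is produced and active.
With repressor FubV bound, *mibG* is not transcribed.
So MibG is not produced.
Xylulose is present, so KepE is inactive.
With no repressor bound, *velV* is transcribed.
So VelV is produced and active.
With repressor VelV bound, *kepB* is not transcribed.
So KepB is not produced.
With no repressor bound, *kosL* is transcribed.

ON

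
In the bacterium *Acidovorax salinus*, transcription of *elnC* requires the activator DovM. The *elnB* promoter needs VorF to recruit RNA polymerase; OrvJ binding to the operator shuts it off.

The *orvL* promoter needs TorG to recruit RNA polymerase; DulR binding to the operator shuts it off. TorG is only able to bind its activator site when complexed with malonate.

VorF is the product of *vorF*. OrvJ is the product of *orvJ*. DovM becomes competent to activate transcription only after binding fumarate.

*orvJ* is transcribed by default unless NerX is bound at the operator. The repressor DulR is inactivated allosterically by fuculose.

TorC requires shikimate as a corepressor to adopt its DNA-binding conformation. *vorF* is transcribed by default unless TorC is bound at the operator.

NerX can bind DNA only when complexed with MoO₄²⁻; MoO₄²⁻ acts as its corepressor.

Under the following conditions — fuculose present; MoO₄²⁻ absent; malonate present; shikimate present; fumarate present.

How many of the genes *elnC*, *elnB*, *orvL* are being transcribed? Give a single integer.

Fumarate is present, so DovM is active.
No repressor is bound and DovM is active, so *elnC* is transcribed.
→ *elnC* is ON.
MoO₄²⁻ is absent, so NerX is inactive.
With no repressor bound, *orvJ* is transcribed.
So OrvJ is produced and active.
Shikimate is present, so TorC is active.
With repressor TorC bound, *vorF* is not transcribed.
So VorF is not produced.
With repressor OrvJ bound, *elnB* is not transcribed.
→ *elnB* is OFF.
Fuculose is present, so DulR is inactive.
Malonate is present, so TorG is active.
No repressor is bound and TorG is active, so *orvL* is transcribed.
→ *orvL* is ON.
2 of the 3 genes are transcribed.

2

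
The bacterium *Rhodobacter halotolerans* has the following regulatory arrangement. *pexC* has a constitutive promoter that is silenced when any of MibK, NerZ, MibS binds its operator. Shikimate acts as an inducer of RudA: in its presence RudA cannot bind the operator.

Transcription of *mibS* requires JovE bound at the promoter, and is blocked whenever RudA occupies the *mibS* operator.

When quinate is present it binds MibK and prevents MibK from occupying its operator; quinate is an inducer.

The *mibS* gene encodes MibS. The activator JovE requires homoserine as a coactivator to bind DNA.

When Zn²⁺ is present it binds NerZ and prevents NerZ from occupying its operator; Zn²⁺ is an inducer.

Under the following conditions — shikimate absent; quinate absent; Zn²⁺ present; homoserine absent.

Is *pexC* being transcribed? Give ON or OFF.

Quinate is absent, so MibK is active.
Zn²⁺ is present, so NerZ is inactive.
Homoserine is absent, so JovE is inactive.
Shikimate is absent, so RudA is active.
With repressor RudA bound, *mibS* is not transcribed.
So MibS is not produced.
With repressor MibK bound, *pexC* is not transcribed.

OFF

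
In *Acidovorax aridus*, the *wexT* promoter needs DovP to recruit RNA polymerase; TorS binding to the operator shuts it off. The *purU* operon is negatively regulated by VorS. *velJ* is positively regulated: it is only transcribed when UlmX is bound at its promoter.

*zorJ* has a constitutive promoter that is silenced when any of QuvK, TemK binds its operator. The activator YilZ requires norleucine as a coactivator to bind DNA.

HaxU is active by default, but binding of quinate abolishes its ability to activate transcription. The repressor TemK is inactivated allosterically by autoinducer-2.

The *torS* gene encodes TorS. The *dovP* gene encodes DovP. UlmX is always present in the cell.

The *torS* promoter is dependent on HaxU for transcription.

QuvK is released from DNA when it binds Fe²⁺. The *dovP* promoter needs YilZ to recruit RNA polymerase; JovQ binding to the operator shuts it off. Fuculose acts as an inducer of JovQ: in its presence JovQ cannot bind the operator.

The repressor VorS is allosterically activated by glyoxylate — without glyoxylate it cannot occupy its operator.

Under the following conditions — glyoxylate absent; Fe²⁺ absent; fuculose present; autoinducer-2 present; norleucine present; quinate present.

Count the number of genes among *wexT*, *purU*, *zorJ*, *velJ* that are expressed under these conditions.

Quinate is present, so HaxU is inactive.
Required activator HaxU is absent, so *torS* is not transcribed.
So TorS is not produced.
Norleucine is present, so YilZ is active.
Fuculose is present, so JovQ is inactive.
No repressor is bound and YilZ is active, so *dovP* is transcribed.
So DovP is produced and active.
No repressor is bound and DovP is active, so *wexT* is transcribed.
→ *wexT* is ON.
Glyoxylate is absent, so VorS is inactive.
With no repressor bound, *purU* is transcribed.
→ *purU* is ON.
Fe²⁺ is absent, so QuvK is active.
Autoinducer-2 is present, so TemK is inactive.
With repressor QuvK bound, *zorJ* is not transcribed.
→ *zorJ* is OFF.
UlmX is produced constitutively and is active.
No repressor is bound and UlmX is active, so *velJ* is transcribed.
→ *velJ* is ON.
3 of the 4 genes are transcribed.

3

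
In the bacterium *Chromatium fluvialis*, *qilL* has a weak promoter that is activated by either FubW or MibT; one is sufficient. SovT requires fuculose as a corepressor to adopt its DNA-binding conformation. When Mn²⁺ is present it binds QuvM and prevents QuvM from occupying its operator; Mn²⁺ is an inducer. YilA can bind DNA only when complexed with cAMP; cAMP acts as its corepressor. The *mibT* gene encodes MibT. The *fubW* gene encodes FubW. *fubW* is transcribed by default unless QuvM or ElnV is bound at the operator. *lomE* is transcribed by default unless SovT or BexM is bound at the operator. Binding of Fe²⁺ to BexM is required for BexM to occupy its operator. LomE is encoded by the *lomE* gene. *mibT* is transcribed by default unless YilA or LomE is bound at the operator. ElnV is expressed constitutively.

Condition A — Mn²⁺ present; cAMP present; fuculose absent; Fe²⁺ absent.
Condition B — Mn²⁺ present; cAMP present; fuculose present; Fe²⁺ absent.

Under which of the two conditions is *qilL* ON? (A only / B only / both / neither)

Condition A:
Mn²⁺ is present, so QuvM is inactive.
ElnV is produced constitutively and is active.
With repressor ElnV bound, *fubW* is not transcribed.
So FubW is not produced.
cAMP is present, so YilA is active.
Fuculose is absent, so SovT is inactive.
Fe²⁺ is absent, so BexM is inactive.
With no repressor bound, *lomE* is transcribed.
So LomE is produced and active.
With repressor YilA bound, *mibT* is not transcribed.
So MibT is not produced.
No activator is available at the *qilL* promoter, so *qilL* is not transcribed.
→ *qilL* is OFF in A.
Condition B:
Mn²⁺ is present, so QuvM is inactive.
ElnV is produced constitutively and is active.
With repressor ElnV bound, *fubW* is not transcribed.
So FubW is not produced.
cAMP is present, so YilA is active.
Fuculose is present, so SovT is active.
Fe²⁺ is absent, so BexM is inactive.
With repressor SovT bound, *lomE* is not transcribed.
So LomE is not produced.
With repressor YilA bound, *mibT* is not transcribed.
So MibT is not produced.
No activator is available at the *qilL* promoter, so *qilL* is not transcribed.
→ *qilL* is OFF in B.

neither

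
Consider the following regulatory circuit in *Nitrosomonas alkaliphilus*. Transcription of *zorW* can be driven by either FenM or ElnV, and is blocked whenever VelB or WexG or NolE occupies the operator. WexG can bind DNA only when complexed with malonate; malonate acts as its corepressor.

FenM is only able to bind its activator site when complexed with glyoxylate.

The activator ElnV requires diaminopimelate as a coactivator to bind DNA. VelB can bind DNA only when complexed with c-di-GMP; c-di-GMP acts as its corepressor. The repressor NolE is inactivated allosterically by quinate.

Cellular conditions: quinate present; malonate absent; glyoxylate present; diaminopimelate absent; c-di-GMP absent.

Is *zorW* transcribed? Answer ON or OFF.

c-di-GMP is absent, so VelB is inactive.
Malonate is absent, so WexG is inactive.
Glyoxylate is present, so FenM is active.
Diaminopimelate is absent, so ElnV is inactive.
Quinate is present, so NolE is inactive.
Activator FenM is present, so *zorW* is transcribed.

ON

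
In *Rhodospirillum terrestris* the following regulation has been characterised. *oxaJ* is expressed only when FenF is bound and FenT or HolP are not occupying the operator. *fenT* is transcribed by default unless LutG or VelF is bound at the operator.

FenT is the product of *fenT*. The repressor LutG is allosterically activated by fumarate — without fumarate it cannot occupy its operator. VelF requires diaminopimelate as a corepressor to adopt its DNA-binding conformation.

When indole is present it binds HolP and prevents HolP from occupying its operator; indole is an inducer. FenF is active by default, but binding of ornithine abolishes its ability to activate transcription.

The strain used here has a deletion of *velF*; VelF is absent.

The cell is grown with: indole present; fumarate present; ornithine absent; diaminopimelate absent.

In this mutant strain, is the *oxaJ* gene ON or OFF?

ON

Fumarate is present, so LutG is active.
VelF is non-functional in this strain, so it has no effect.
With repressor LutG bound, *fenT* is not transcribed.
So FenT is not produced.
Indole is present, so HolP is inactive.
Ornithine is absent, so FenF is active.
No repressor is bound and FenF is active, so *oxaJ* is transcribed.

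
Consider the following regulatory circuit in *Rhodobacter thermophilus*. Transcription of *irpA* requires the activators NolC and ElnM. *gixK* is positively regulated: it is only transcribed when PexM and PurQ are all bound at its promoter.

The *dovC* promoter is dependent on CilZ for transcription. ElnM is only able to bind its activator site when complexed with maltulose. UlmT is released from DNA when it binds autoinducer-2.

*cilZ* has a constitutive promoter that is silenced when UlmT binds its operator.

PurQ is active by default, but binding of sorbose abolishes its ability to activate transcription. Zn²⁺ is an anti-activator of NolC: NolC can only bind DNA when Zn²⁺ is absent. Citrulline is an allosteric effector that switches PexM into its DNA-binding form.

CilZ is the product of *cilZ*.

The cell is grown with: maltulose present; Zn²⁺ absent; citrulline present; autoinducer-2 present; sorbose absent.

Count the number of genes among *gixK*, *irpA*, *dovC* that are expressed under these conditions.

Citrulline is present, so PexM is active.
Sorbose is absent, so PurQ is active.
No repressor is bound and PexM and PurQ are active, so *gixK* is transcribed.
→ *gixK* is ON.
Zn²⁺ is absent, so NolC is active.
Maltulose is present, so ElnM is active.
No repressor is bound and NolC and ElnM are active, so *irpA* is transcribed.
→ *irpA* is ON.
Autoinducer-2 is present, so UlmT is inactive.
With no repressor bound, *cilZ* is transcribed.
So CilZ is produced and active.
No repressor is bound and CilZ is active, so *dovC* is transcribed.
→ *dovC* is ON.
3 of the 3 genes are transcribed.

3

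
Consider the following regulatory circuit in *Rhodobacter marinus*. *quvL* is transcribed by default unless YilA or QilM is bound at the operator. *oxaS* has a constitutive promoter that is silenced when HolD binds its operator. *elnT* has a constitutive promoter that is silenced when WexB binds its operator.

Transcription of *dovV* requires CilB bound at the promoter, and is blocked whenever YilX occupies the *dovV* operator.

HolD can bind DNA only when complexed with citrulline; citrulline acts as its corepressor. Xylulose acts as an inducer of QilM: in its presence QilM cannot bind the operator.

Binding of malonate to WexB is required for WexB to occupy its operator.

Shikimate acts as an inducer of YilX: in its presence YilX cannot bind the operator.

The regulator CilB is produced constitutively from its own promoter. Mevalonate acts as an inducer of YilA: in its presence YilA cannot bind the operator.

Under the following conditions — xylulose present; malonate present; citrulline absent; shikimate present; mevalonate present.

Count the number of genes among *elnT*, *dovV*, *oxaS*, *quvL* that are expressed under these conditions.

Malonate is present, so WexB is active.
With repressor WexB bound, *elnT* is not transcribed.
→ *elnT* is OFF.
CilB is produced constitutively and is active.
Shikimate is present, so YilX is inactive.
No repressor is bound and CilB is active, so *dovV* is transcribed.
→ *dovV* is ON.
Citrulline is absent, so HolD is inactive.
With no repressor bound, *oxaS* is transcribed.
→ *oxaS* is ON.
Mevalonate is present, so YilA is inactive.
Xylulose is present, so QilM is inactive.
With no repressor bound, *quvL* is transcribed.
→ *quvL* is ON.
3 of the 4 genes are transcribed.

3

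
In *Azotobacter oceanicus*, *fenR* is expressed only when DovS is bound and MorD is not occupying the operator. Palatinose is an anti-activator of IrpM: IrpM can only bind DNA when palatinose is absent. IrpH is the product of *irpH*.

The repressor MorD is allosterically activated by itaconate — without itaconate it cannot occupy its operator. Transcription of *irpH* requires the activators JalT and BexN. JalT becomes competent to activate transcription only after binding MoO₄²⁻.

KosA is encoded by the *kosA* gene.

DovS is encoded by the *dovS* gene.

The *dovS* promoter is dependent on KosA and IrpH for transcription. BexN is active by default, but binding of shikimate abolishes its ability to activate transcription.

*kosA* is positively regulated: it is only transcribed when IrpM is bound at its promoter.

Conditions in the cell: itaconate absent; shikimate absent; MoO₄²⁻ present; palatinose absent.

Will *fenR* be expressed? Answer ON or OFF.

ON

Palatinose is absent, so IrpM is active.
No repressor is bound and IrpM is active, so *kosA* is transcribed.
So KosA is produced and active.
MoO₄²⁻ is present, so JalT is active.
Shikimate is absent, so BexN is active.
No repressor is bound and JalT and BexN are active, so *irpH* is transcribed.
So IrpH is produced and active.
No repressor is bound and KosA and IrpH are active, so *dovS* is transcribed.
So DovS is produced and active.
Itaconate is absent, so MorD is inactive.
No repressor is bound and DovS is active, so *fenR* is transcribed.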